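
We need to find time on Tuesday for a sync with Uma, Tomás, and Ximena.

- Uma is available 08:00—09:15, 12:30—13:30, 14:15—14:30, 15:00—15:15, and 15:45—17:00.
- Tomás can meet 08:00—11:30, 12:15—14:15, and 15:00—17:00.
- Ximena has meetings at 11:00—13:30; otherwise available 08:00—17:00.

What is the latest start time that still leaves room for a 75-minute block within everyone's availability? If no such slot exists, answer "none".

15:45

Ximena free within 08:00–17:00: 08:00–11:00, 13:30–17:00.
Uma ∩ Tomás: 08:00–09:15, 12:30–13:30, 15:00–15:15, 15:45–17:00.
Uma ∩ Tomás ∩ Ximena: 08:00–09:15, 15:00–15:15, 15:45–17:00.
Windows ≥ 75 min: 08:00–09:15, 15:45–17:00.
Latest start in the last window 15:45–17:00 is 17:00 − 75 min = 15:45.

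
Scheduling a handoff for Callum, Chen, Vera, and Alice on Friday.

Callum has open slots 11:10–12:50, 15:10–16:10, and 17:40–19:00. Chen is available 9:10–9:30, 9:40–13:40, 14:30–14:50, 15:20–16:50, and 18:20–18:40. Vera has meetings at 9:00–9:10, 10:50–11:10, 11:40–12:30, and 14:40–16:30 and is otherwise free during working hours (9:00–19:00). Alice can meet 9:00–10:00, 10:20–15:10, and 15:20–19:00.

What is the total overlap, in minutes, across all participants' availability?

Vera free within 09:00–19:00: 09:10–10:50, 11:10–11:40, 12:30–14:40, 16:30–19:00.
Callum ∩ Chen: 11:10–12:50, 15:20–16:10, 18:20–18:40.
Callum ∩ Chen ∩ Vera: 11:10–11:40, 12:30–12:50, 18:20–18:40.
Callum ∩ Chen ∩ Vera ∩ Alice: 11:10–11:40, 12:30–12:50, 18:20–18:40.
Total common minutes: 30 + 20 + 20 = 70.

70 minutes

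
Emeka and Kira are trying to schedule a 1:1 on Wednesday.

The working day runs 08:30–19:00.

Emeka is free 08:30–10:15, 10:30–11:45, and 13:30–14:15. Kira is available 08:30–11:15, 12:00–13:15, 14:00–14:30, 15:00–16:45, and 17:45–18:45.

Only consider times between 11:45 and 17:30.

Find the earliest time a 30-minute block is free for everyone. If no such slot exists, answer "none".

none

Emeka ∩ Kira: 08:30–10:15, 10:30–11:15, 14:00–14:15.
Restricted to 11:45–17:30: 14:00–14:15.
Windows ≥ 30 min: (none).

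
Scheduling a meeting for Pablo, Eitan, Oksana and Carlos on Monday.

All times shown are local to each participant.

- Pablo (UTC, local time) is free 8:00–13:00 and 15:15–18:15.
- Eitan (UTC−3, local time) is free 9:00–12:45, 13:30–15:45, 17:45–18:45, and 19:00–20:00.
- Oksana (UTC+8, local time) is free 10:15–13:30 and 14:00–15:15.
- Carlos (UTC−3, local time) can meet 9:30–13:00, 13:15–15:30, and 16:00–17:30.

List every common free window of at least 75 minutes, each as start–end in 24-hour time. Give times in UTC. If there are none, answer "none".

none

Pablo → UTC: 08:00–13:00, 15:15–18:15.
Eitan → UTC: 12:00–15:45, 16:30–18:45, 20:45–21:45, 22:00–23:00.
Oksana → UTC: 02:15–05:30, 06:00–07:15.
Carlos → UTC: 12:30–16:00, 16:15–18:30, 19:00–20:30.
Pablo ∩ Eitan: 12:00–13:00, 15:15–15:45, 16:30–18:15.
Pablo ∩ Eitan ∩ Oksana: (none).
Pablo ∩ Eitan ∩ Oksana ∩ Carlos: (none).
Windows ≥ 75 min: (none).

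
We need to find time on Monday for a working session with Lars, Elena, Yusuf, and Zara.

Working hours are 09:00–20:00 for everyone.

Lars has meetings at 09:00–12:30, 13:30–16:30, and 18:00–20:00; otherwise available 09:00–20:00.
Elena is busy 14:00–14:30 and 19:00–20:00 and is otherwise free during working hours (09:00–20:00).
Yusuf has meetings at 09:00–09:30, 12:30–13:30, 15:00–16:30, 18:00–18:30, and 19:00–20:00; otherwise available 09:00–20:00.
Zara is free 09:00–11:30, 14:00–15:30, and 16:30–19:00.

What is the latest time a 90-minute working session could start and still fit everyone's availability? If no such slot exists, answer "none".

16:30

Lars free within 09:00–20:00: 12:30–13:30, 16:30–18:00.
Elena free within 09:00–20:00: 09:00–14:00, 14:30–19:00.
Yusuf free within 09:00–20:00: 09:30–12:30, 13:30–15:00, 16:30–18:00, 18:30–19:00.
Lars ∩ Elena: 12:30–13:30, 16:30–18:00.
Lars ∩ Elena ∩ Yusuf: 16:30–18:00.
Lars ∩ Elena ∩ Yusuf ∩ Zara: 16:30–18:00.
Windows ≥ 90 min: 16:30–18:00.
Latest start in the last window 16:30–18:00 is 18:00 − 90 min = 16:30.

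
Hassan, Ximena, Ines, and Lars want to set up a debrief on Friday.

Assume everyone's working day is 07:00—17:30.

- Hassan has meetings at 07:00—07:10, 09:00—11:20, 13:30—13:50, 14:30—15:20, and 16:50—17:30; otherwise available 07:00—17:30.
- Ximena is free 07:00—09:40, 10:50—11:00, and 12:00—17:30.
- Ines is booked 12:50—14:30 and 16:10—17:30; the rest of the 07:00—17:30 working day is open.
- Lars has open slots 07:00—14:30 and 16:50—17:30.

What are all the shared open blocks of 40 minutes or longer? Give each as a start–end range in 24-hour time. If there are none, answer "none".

Hassan free within 07:00–17:30: 07:10–09:00, 11:20–13:30, 13:50–14:30, 15:20–16:50.
Ines free within 07:00–17:30: 07:00–12:50, 14:30–16:10.
Hassan ∩ Ximena: 07:10–09:00, 12:00–13:30, 13:50–14:30, 15:20–16:50.
Hassan ∩ Ximena ∩ Ines: 07:10–09:00, 12:00–12:50, 15:20–16:10.
Hassan ∩ Ximena ∩ Ines ∩ Lars: 07:10–09:00, 12:00–12:50.
Windows ≥ 40 min: 07:10–09:00, 12:00–12:50.

07:10–09:00, 12:00–12:50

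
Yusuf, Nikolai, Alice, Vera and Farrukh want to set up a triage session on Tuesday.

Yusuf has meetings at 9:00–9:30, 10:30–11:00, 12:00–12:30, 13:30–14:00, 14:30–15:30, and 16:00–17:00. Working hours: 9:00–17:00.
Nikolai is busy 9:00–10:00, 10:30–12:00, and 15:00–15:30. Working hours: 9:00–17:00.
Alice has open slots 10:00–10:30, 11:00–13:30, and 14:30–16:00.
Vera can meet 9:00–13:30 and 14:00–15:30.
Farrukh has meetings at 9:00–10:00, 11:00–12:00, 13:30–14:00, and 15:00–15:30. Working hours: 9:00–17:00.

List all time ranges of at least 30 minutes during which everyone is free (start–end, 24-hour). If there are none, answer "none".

Yusuf free within 09:00–17:00: 09:30–10:30, 11:00–12:00, 12:30–13:30, 14:00–14:30, 15:30–16:00.
Nikolai free within 09:00–17:00: 10:00–10:30, 12:00–15:00, 15:30–17:00.
Farrukh free within 09:00–17:00: 10:00–11:00, 12:00–13:30, 14:00–15:00, 15:30–17:00.
Yusuf ∩ Nikolai: 10:00–10:30, 12:30–13:30, 14:00–14:30, 15:30–16:00.
Yusuf ∩ Nikolai ∩ Alice: 10:00–10:30, 12:30–13:30, 15:30–16:00.
Yusuf ∩ Nikolai ∩ Alice ∩ Vera: 10:00–10:30, 12:30–13:30.
Yusuf ∩ Nikolai ∩ Alice ∩ Vera ∩ Farrukh: 10:00–10:30, 12:30–13:30.
Windows ≥ 30 min: 10:00–10:30, 12:30–13:30.

10:00–10:30, 12:30–13:30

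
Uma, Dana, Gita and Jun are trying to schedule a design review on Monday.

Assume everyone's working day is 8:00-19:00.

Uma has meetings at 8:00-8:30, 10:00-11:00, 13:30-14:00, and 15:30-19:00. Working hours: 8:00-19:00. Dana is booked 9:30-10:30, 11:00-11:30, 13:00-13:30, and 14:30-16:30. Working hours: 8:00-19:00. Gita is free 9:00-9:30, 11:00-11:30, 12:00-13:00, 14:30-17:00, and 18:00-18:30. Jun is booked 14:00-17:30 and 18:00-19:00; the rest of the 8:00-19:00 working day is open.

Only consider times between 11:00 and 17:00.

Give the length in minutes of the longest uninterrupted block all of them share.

60 minutes

Uma free within 08:00–19:00: 08:30–10:00, 11:00–13:30, 14:00–15:30.
Dana free within 08:00–19:00: 08:00–09:30, 10:30–11:00, 11:30–13:00, 13:30–14:30, 16:30–19:00.
Jun free within 08:00–19:00: 08:00–14:00, 17:30–18:00.
Uma ∩ Dana: 08:30–09:30, 11:30–13:00, 14:00–14:30.
Uma ∩ Dana ∩ Gita: 09:00–09:30, 12:00–13:00.
Uma ∩ Dana ∩ Gita ∩ Jun: 09:00–09:30, 12:00–13:00.
Restricted to 11:00–17:00: 12:00–13:00.
Single common window of 60 minutes.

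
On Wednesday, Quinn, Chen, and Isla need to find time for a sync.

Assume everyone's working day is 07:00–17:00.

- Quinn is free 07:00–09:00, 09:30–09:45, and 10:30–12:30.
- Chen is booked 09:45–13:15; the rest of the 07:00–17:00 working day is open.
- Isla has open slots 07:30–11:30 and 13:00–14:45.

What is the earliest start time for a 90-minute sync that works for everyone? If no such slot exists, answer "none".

Chen free within 07:00–17:00: 07:00–09:45, 13:15–17:00.
Quinn ∩ Chen: 07:00–09:00, 09:30–09:45.
Quinn ∩ Chen ∩ Isla: 07:30–09:00, 09:30–09:45.
Windows ≥ 90 min: 07:30–09:00.
Earliest such window starts at 07:30.

07:30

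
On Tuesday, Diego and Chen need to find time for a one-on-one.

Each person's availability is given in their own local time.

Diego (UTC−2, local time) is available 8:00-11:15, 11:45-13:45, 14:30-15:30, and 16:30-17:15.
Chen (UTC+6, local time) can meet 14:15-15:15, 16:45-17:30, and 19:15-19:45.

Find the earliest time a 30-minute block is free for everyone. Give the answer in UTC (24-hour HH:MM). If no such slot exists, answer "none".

10:45

Diego → UTC: 10:00–13:15, 13:45–15:45, 16:30–17:30, 18:30–19:15.
Chen → UTC: 08:15–09:15, 10:45–11:30, 13:15–13:45.
Diego ∩ Chen: 10:45–11:30.
Windows ≥ 30 min: 10:45–11:30.
Earliest such window starts at 10:45.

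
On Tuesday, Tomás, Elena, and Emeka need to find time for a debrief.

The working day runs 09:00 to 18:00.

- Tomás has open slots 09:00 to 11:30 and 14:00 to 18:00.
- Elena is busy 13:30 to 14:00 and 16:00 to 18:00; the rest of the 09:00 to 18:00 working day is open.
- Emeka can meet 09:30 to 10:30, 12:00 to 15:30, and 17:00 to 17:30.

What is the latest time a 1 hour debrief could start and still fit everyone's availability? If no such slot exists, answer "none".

14:30

Elena free within 09:00–18:00: 09:00–13:30, 14:00–16:00.
Tomás ∩ Elena: 09:00–11:30, 14:00–16:00.
Tomás ∩ Elena ∩ Emeka: 09:30–10:30, 14:00–15:30.
Windows ≥ 60 min: 09:30–10:30, 14:00–15:30.
Latest start in the last window 14:00–15:30 is 15:30 − 60 min = 14:30.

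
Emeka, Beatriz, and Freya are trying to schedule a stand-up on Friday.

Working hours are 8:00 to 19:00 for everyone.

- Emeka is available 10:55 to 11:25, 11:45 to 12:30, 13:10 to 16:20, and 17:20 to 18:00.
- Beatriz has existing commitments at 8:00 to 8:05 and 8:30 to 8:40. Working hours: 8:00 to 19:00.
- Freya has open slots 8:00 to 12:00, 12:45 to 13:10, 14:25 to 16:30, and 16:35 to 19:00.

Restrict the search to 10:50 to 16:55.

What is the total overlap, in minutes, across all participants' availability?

160 minutes

Beatriz free within 08:00–19:00: 08:05–08:30, 08:40–19:00.
Emeka ∩ Beatriz: 10:55–11:25, 11:45–12:30, 13:10–16:20, 17:20–18:00.
Emeka ∩ Beatriz ∩ Freya: 10:55–11:25, 11:45–12:00, 14:25–16:20, 17:20–18:00.
Restricted to 10:50–16:55: 10:55–11:25, 11:45–12:00, 14:25–16:20.
Total common minutes: 30 + 15 + 115 = 160.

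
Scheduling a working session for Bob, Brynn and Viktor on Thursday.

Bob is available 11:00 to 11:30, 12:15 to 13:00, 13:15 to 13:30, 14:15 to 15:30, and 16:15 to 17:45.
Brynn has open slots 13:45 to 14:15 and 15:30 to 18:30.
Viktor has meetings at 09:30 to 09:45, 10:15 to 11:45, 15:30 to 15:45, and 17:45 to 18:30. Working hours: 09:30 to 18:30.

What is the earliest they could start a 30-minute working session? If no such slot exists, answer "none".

Viktor free within 09:30–18:30: 09:45–10:15, 11:45–15:30, 15:45–17:45.
Bob ∩ Brynn: 16:15–17:45.
Bob ∩ Brynn ∩ Viktor: 16:15–17:45.
Windows ≥ 30 min: 16:15–17:45.
Earliest such window starts at 16:15.

16:15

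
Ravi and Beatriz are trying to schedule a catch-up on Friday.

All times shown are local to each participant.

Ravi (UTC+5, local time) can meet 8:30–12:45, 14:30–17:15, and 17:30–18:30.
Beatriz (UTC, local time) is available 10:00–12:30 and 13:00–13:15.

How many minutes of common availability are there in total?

150 minutes

Ravi → UTC: 03:30–07:45, 09:30–12:15, 12:30–13:30.
Beatriz → UTC: 10:00–12:30, 13:00–13:15.
Ravi ∩ Beatriz: 10:00–12:15, 13:00–13:15.
Total common minutes: 135 + 15 = 150.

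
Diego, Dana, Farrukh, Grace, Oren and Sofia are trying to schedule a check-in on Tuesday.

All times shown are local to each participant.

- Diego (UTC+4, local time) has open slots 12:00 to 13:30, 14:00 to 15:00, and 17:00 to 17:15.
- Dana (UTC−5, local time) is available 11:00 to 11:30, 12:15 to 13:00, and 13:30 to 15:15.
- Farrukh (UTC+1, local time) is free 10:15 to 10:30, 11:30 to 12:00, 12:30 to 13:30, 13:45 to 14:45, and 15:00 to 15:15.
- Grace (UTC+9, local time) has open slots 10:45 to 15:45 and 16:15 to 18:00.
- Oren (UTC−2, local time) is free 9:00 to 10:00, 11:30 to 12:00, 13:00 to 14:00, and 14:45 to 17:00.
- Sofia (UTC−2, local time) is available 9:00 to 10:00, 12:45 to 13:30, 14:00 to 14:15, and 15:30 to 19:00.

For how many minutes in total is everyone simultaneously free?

Diego → UTC: 08:00–09:30, 10:00–11:00, 13:00–13:15.
Dana → UTC: 16:00–16:30, 17:15–18:00, 18:30–20:15.
Farrukh → UTC: 09:15–09:30, 10:30–11:00, 11:30–12:30, 12:45–13:45, 14:00–14:15.
Grace → UTC: 01:45–06:45, 07:15–09:00.
Oren → UTC: 11:00–12:00, 13:30–14:00, 15:00–16:00, 16:45–19:00.
Sofia → UTC: 11:00–12:00, 14:45–15:30, 16:00–16:15, 17:30–21:00.
Diego ∩ Dana: (none).
Diego ∩ Dana ∩ Farrukh: (none).
Diego ∩ Dana ∩ Farrukh ∩ Grace: (none).
Diego ∩ Dana ∩ Farrukh ∩ Grace ∩ Oren: (none).
Diego ∩ Dana ∩ Farrukh ∩ Grace ∩ Oren ∩ Sofia: (none).
Total common minutes: 0.

0 minutes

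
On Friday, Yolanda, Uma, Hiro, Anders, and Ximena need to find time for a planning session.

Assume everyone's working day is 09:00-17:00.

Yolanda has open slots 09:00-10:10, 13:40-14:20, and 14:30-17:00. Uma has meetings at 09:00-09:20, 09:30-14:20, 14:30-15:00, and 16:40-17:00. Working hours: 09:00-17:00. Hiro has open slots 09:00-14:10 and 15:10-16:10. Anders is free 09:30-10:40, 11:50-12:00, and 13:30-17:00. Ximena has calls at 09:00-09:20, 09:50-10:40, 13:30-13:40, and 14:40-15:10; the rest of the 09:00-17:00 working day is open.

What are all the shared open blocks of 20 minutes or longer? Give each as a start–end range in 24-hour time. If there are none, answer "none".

15:10–16:10

Uma free within 09:00–17:00: 09:20–09:30, 14:20–14:30, 15:00–16:40.
Ximena free within 09:00–17:00: 09:20–09:50, 10:40–13:30, 13:40–14:40, 15:10–17:00.
Yolanda ∩ Uma: 09:20–09:30, 15:00–16:40.
Yolanda ∩ Uma ∩ Hiro: 09:20–09:30, 15:10–16:10.
Yolanda ∩ Uma ∩ Hiro ∩ Anders: 15:10–16:10.
Yolanda ∩ Uma ∩ Hiro ∩ Anders ∩ Ximena: 15:10–16:10.
Windows ≥ 20 min: 15:10–16:10.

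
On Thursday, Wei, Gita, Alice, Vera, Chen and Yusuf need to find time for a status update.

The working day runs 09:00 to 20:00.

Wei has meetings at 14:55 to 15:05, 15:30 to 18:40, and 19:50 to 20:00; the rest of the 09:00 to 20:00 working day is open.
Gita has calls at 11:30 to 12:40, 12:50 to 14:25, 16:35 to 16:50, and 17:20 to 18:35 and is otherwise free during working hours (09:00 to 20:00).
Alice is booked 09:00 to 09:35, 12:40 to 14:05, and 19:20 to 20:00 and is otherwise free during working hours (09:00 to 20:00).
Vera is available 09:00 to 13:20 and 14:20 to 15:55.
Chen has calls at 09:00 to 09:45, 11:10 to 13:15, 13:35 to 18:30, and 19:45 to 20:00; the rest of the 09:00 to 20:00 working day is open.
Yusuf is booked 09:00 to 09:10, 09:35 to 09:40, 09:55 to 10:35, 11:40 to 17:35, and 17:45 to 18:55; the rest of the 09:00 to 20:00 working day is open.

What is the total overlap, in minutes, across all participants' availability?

45 minutes

Wei free within 09:00–20:00: 09:00–14:55, 15:05–15:30, 18:40–19:50.
Gita free within 09:00–20:00: 09:00–11:30, 12:40–12:50, 14:25–16:35, 16:50–17:20, 18:35–20:00.
Alice free within 09:00–20:00: 09:35–12:40, 14:05–19:20.
Chen free within 09:00–20:00: 09:45–11:10, 13:15–13:35, 18:30–19:45.
Yusuf free within 09:00–20:00: 09:10–09:35, 09:40–09:55, 10:35–11:40, 17:35–17:45, 18:55–20:00.
Wei ∩ Gita: 09:00–11:30, 12:40–12:50, 14:25–14:55, 15:05–15:30, 18:40–19:50.
Wei ∩ Gita ∩ Alice: 09:35–11:30, 14:25–14:55, 15:05–15:30, 18:40–19:20.
Wei ∩ Gita ∩ Alice ∩ Vera: 09:35–11:30, 14:25–14:55, 15:05–15:30.
Wei ∩ Gita ∩ Alice ∩ Vera ∩ Chen: 09:45–11:10.
Wei ∩ Gita ∩ Alice ∩ Vera ∩ Chen ∩ Yusuf: 09:45–09:55, 10:35–11:10.
Total common minutes: 10 + 35 = 45.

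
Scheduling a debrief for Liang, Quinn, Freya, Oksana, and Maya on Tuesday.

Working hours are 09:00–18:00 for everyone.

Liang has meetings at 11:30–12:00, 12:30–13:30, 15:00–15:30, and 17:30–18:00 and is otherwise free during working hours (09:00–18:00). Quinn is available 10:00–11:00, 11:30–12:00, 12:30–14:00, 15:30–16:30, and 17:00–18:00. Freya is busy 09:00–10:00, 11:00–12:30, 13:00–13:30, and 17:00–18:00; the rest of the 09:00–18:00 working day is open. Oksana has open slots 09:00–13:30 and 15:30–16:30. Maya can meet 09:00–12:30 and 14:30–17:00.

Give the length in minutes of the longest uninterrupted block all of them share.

60 minutes

Liang free within 09:00–18:00: 09:00–11:30, 12:00–12:30, 13:30–15:00, 15:30–17:30.
Freya free within 09:00–18:00: 10:00–11:00, 12:30–13:00, 13:30–17:00.
Liang ∩ Quinn: 10:00–11:00, 13:30–14:00, 15:30–16:30, 17:00–17:30.
Liang ∩ Quinn ∩ Freya: 10:00–11:00, 13:30–14:00, 15:30–16:30.
Liang ∩ Quinn ∩ Freya ∩ Oksana: 10:00–11:00, 15:30–16:30.
Liang ∩ Quinn ∩ Freya ∩ Oksana ∩ Maya: 10:00–11:00, 15:30–16:30.
Common window lengths: 60, 60 min; longest is 60.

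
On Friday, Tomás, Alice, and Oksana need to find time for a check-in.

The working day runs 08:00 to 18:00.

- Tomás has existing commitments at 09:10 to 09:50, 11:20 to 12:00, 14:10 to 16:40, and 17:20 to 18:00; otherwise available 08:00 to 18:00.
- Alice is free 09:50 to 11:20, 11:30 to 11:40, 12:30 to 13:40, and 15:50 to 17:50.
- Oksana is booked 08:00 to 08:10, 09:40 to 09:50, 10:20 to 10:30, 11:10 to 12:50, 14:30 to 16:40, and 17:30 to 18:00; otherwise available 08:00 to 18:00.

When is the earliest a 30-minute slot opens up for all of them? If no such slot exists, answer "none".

09:50

Tomás free within 08:00–18:00: 08:00–09:10, 09:50–11:20, 12:00–14:10, 16:40–17:20.
Oksana free within 08:00–18:00: 08:10–09:40, 09:50–10:20, 10:30–11:10, 12:50–14:30, 16:40–17:30.
Tomás ∩ Alice: 09:50–11:20, 12:30–13:40, 16:40–17:20.
Tomás ∩ Alice ∩ Oksana: 09:50–10:20, 10:30–11:10, 12:50–13:40, 16:40–17:20.
Windows ≥ 30 min: 09:50–10:20, 10:30–11:10, 12:50–13:40, 16:40–17:20.
Earliest such window starts at 09:50.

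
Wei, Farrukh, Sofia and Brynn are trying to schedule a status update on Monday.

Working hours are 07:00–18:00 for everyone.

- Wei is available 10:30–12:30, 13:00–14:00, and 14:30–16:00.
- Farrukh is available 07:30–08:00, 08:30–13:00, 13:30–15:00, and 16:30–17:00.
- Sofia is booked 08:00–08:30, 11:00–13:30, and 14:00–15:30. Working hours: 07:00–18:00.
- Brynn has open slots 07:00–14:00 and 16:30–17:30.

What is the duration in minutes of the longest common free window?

Sofia free within 07:00–18:00: 07:00–08:00, 08:30–11:00, 13:30–14:00, 15:30–18:00.
Wei ∩ Farrukh: 10:30–12:30, 13:30–14:00, 14:30–15:00.
Wei ∩ Farrukh ∩ Sofia: 10:30–11:00, 13:30–14:00.
Wei ∩ Farrukh ∩ Sofia ∩ Brynn: 10:30–11:00, 13:30–14:00.
Common window lengths: 30, 30 min; longest is 30.

30 minutes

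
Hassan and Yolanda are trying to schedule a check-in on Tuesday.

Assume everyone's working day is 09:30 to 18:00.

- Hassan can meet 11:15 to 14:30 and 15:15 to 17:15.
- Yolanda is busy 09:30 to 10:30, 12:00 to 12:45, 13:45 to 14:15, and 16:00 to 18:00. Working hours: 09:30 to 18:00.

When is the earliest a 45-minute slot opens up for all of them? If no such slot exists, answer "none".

11:15

Yolanda free within 09:30–18:00: 10:30–12:00, 12:45–13:45, 14:15–16:00.
Hassan ∩ Yolanda: 11:15–12:00, 12:45–13:45, 14:15–14:30, 15:15–16:00.
Windows ≥ 45 min: 11:15–12:00, 12:45–13:45, 15:15–16:00.
Earliest such window starts at 11:15.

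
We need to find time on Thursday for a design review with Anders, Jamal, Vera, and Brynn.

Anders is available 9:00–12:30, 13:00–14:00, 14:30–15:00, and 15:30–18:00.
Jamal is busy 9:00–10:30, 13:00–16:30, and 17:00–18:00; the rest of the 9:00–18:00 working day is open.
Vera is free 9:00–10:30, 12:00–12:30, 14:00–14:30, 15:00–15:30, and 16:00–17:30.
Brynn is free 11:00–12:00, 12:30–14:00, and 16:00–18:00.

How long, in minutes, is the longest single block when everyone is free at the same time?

30 minutes

Jamal free within 09:00–18:00: 10:30–13:00, 16:30–17:00.
Anders ∩ Jamal: 10:30–12:30, 16:30–17:00.
Anders ∩ Jamal ∩ Vera: 12:00–12:30, 16:30–17:00.
Anders ∩ Jamal ∩ Vera ∩ Brynn: 16:30–17:00.
Single common window of 30 minutes.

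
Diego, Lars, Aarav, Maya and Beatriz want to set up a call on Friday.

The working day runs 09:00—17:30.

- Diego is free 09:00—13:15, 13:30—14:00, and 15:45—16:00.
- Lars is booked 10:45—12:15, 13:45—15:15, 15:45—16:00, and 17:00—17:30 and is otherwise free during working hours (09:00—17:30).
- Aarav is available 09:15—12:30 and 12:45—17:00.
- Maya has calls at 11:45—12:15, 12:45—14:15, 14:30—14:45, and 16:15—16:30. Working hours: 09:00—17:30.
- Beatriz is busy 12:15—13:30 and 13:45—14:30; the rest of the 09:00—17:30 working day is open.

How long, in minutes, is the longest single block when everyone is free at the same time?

Lars free within 09:00–17:30: 09:00–10:45, 12:15–13:45, 15:15–15:45, 16:00–17:00.
Maya free within 09:00–17:30: 09:00–11:45, 12:15–12:45, 14:15–14:30, 14:45–16:15, 16:30–17:30.
Beatriz free within 09:00–17:30: 09:00–12:15, 13:30–13:45, 14:30–17:30.
Diego ∩ Lars: 09:00–10:45, 12:15–13:15, 13:30–13:45.
Diego ∩ Lars ∩ Aarav: 09:15–10:45, 12:15–12:30, 12:45–13:15, 13:30–13:45.
Diego ∩ Lars ∩ Aarav ∩ Maya: 09:15–10:45, 12:15–12:30.
Diego ∩ Lars ∩ Aarav ∩ Maya ∩ Beatriz: 09:15–10:45.
Single common window of 90 minutes.

90 minutes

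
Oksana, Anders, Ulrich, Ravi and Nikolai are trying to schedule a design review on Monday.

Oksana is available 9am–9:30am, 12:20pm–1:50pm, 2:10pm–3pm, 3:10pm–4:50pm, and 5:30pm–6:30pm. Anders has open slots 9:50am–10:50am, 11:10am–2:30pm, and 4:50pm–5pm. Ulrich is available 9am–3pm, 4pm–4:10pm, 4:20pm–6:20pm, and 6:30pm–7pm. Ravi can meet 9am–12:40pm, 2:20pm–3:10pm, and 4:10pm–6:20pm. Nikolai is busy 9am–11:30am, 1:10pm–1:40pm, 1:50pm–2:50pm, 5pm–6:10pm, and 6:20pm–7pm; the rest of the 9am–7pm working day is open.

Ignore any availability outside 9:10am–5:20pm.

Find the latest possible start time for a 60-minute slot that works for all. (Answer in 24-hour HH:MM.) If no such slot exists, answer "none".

none

Nikolai free within 09:00–19:00: 11:30–13:10, 13:40–13:50, 14:50–17:00, 18:10–18:20.
Oksana ∩ Anders: 12:20–13:50, 14:10–14:30.
Oksana ∩ Anders ∩ Ulrich: 12:20–13:50, 14:10–14:30.
Oksana ∩ Anders ∩ Ulrich ∩ Ravi: 12:20–12:40, 14:20–14:30.
Oksana ∩ Anders ∩ Ulrich ∩ Ravi ∩ Nikolai: 12:20–12:40.
Restricted to 09:10–17:20: 12:20–12:40.
Windows ≥ 60 min: (none).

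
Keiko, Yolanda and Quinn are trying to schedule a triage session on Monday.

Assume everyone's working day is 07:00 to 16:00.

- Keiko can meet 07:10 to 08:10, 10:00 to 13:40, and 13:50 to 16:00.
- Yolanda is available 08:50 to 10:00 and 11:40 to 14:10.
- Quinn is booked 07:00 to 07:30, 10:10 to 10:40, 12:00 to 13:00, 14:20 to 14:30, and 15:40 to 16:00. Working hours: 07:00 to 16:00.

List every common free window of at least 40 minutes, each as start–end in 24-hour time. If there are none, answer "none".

13:00–13:40

Quinn free within 07:00–16:00: 07:30–10:10, 10:40–12:00, 13:00–14:20, 14:30–15:40.
Keiko ∩ Yolanda: 11:40–13:40, 13:50–14:10.
Keiko ∩ Yolanda ∩ Quinn: 11:40–12:00, 13:00–13:40, 13:50–14:10.
Windows ≥ 40 min: 13:00–13:40.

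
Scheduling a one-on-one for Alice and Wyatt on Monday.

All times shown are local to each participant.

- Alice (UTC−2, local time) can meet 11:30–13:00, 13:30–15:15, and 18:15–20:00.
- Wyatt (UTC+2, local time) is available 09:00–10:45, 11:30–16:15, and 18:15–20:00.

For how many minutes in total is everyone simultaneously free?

105 minutes

Alice → UTC: 13:30–15:00, 15:30–17:15, 20:15–22:00.
Wyatt → UTC: 07:00–08:45, 09:30–14:15, 16:15–18:00.
Alice ∩ Wyatt: 13:30–14:15, 16:15–17:15.
Total common minutes: 45 + 60 = 105.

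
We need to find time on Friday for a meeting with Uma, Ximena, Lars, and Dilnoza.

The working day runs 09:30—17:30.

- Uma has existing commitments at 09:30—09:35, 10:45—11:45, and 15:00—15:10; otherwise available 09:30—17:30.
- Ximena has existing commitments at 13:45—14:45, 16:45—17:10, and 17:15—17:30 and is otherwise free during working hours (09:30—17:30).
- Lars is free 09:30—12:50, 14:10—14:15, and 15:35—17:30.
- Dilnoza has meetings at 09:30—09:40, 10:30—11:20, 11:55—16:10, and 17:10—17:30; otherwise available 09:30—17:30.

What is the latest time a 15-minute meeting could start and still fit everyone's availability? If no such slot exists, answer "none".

Uma free within 09:30–17:30: 09:35–10:45, 11:45–15:00, 15:10–17:30.
Ximena free within 09:30–17:30: 09:30–13:45, 14:45–16:45, 17:10–17:15.
Dilnoza free within 09:30–17:30: 09:40–10:30, 11:20–11:55, 16:10–17:10.
Uma ∩ Ximena: 09:35–10:45, 11:45–13:45, 14:45–15:00, 15:10–16:45, 17:10–17:15.
Uma ∩ Ximena ∩ Lars: 09:35–10:45, 11:45–12:50, 15:35–16:45, 17:10–17:15.
Uma ∩ Ximena ∩ Lars ∩ Dilnoza: 09:40–10:30, 11:45–11:55, 16:10–16:45.
Windows ≥ 15 min: 09:40–10:30, 16:10–16:45.
Latest start in the last window 16:10–16:45 is 16:45 − 15 min = 16:30.

16:30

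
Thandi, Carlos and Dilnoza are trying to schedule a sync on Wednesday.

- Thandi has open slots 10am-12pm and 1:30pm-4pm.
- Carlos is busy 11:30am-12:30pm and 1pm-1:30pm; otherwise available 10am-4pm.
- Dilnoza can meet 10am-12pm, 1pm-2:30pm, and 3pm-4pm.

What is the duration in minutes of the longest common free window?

Carlos free within 10:00–16:00: 10:00–11:30, 12:30–13:00, 13:30–16:00.
Thandi ∩ Carlos: 10:00–11:30, 13:30–16:00.
Thandi ∩ Carlos ∩ Dilnoza: 10:00–11:30, 13:30–14:30, 15:00–16:00.
Common window lengths: 90, 60, 60 min; longest is 90.

90 minutes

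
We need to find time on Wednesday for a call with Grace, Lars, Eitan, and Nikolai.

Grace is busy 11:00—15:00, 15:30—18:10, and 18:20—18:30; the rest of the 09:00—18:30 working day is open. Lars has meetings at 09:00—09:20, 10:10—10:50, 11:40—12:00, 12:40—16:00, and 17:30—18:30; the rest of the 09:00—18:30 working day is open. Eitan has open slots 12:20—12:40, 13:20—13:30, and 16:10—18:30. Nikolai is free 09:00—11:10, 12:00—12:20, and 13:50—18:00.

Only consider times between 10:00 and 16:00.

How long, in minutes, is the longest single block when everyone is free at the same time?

Grace free within 09:00–18:30: 09:00–11:00, 15:00–15:30, 18:10–18:20.
Lars free within 09:00–18:30: 09:20–10:10, 10:50–11:40, 12:00–12:40, 16:00–17:30.
Grace ∩ Lars: 09:20–10:10, 10:50–11:00.
Grace ∩ Lars ∩ Eitan: (none).
Grace ∩ Lars ∩ Eitan ∩ Nikolai: (none).
Restricted to 10:00–16:00: (none).
No common window.

0 minutes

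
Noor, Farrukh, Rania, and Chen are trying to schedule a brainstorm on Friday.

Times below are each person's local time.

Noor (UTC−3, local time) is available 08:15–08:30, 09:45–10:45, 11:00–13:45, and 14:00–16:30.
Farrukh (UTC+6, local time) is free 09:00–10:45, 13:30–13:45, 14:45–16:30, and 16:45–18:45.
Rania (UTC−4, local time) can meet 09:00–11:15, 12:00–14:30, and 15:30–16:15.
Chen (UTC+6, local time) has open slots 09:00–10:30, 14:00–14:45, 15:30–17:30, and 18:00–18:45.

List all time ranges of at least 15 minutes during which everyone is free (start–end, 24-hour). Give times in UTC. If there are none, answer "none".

none

Noor → UTC: 11:15–11:30, 12:45–13:45, 14:00–16:45, 17:00–19:30.
Farrukh → UTC: 03:00–04:45, 07:30–07:45, 08:45–10:30, 10:45–12:45.
Rania → UTC: 13:00–15:15, 16:00–18:30, 19:30–20:15.
Chen → UTC: 03:00–04:30, 08:00–08:45, 09:30–11:30, 12:00–12:45.
Noor ∩ Farrukh: 11:15–11:30.
Noor ∩ Farrukh ∩ Rania: (none).
Noor ∩ Farrukh ∩ Rania ∩ Chen: (none).
Windows ≥ 15 min: (none).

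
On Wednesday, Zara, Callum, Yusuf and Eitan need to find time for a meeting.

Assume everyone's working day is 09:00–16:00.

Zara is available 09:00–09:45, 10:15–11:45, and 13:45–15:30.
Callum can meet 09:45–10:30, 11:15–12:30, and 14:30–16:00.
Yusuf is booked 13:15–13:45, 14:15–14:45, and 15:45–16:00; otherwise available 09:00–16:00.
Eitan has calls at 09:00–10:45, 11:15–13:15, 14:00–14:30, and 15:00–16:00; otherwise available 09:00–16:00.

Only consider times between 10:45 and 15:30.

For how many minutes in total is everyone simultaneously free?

Yusuf free within 09:00–16:00: 09:00–13:15, 13:45–14:15, 14:45–15:45.
Eitan free within 09:00–16:00: 10:45–11:15, 13:15–14:00, 14:30–15:00.
Zara ∩ Callum: 10:15–10:30, 11:15–11:45, 14:30–15:30.
Zara ∩ Callum ∩ Yusuf: 10:15–10:30, 11:15–11:45, 14:45–15:30.
Zara ∩ Callum ∩ Yusuf ∩ Eitan: 14:45–15:00.
Restricted to 10:45–15:30: 14:45–15:00.
Total common minutes: 15.

15 minutes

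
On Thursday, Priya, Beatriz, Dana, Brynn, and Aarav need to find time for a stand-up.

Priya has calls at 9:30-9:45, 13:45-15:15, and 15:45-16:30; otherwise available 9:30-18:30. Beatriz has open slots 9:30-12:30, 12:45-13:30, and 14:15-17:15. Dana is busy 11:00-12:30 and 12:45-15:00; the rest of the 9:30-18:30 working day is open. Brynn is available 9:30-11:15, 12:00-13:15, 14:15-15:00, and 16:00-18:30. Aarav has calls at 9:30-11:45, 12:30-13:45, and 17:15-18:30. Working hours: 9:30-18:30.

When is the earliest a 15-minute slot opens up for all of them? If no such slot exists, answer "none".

Priya free within 09:30–18:30: 09:45–13:45, 15:15–15:45, 16:30–18:30.
Dana free within 09:30–18:30: 09:30–11:00, 12:30–12:45, 15:00–18:30.
Aarav free within 09:30–18:30: 11:45–12:30, 13:45–17:15.
Priya ∩ Beatriz: 09:45–12:30, 12:45–13:30, 15:15–15:45, 16:30–17:15.
Priya ∩ Beatriz ∩ Dana: 09:45–11:00, 15:15–15:45, 16:30–17:15.
Priya ∩ Beatriz ∩ Dana ∩ Brynn: 09:45–11:00, 16:30–17:15.
Priya ∩ Beatriz ∩ Dana ∩ Brynn ∩ Aarav: 16:30–17:15.
Windows ≥ 15 min: 16:30–17:15.
Earliest such window starts at 16:30.

16:30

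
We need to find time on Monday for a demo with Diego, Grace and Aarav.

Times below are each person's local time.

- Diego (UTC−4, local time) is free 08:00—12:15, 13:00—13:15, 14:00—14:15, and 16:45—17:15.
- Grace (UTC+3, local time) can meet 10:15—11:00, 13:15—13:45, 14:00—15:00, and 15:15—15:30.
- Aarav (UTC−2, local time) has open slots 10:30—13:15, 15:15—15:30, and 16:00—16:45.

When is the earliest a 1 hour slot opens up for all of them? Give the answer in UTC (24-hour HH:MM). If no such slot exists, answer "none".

none

Diego → UTC: 12:00–16:15, 17:00–17:15, 18:00–18:15, 20:45–21:15.
Grace → UTC: 07:15–08:00, 10:15–10:45, 11:00–12:00, 12:15–12:30.
Aarav → UTC: 12:30–15:15, 17:15–17:30, 18:00–18:45.
Diego ∩ Grace: 12:15–12:30.
Diego ∩ Grace ∩ Aarav: (none).
Windows ≥ 60 min: (none).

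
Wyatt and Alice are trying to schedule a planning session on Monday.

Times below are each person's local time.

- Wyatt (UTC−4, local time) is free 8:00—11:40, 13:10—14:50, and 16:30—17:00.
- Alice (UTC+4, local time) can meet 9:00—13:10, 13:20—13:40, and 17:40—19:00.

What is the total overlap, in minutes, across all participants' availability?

Wyatt → UTC: 12:00–15:40, 17:10–18:50, 20:30–21:00.
Alice → UTC: 05:00–09:10, 09:20–09:40, 13:40–15:00.
Wyatt ∩ Alice: 13:40–15:00.
Total common minutes: 80.

80 minutes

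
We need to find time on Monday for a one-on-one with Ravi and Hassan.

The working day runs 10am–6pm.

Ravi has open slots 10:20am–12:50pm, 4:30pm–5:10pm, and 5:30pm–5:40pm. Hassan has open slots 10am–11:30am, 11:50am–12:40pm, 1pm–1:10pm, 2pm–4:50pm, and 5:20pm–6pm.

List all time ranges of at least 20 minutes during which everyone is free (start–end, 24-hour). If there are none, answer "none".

10:20–11:30, 11:50–12:40, 16:30–16:50

Ravi ∩ Hassan: 10:20–11:30, 11:50–12:40, 16:30–16:50, 17:30–17:40.
Windows ≥ 20 min: 10:20–11:30, 11:50–12:40, 16:30–16:50.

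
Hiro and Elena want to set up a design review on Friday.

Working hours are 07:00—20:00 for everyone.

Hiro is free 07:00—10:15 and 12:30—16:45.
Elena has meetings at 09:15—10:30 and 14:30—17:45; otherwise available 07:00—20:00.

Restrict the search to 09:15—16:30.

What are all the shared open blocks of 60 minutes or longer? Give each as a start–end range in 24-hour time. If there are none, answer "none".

12:30–14:30

Elena free within 07:00–20:00: 07:00–09:15, 10:30–14:30, 17:45–20:00.
Hiro ∩ Elena: 07:00–09:15, 12:30–14:30.
Restricted to 09:15–16:30: 12:30–14:30.
Windows ≥ 60 min: 12:30–14:30.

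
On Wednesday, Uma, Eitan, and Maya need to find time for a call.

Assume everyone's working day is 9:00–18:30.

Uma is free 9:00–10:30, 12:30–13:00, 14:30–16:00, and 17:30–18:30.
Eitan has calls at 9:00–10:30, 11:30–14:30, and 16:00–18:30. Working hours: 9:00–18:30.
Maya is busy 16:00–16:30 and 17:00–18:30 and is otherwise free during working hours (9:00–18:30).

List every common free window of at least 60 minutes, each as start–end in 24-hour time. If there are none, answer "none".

Eitan free within 09:00–18:30: 10:30–11:30, 14:30–16:00.
Maya free within 09:00–18:30: 09:00–16:00, 16:30–17:00.
Uma ∩ Eitan: 14:30–16:00.
Uma ∩ Eitan ∩ Maya: 14:30–16:00.
Windows ≥ 60 min: 14:30–16:00.

14:30–16:00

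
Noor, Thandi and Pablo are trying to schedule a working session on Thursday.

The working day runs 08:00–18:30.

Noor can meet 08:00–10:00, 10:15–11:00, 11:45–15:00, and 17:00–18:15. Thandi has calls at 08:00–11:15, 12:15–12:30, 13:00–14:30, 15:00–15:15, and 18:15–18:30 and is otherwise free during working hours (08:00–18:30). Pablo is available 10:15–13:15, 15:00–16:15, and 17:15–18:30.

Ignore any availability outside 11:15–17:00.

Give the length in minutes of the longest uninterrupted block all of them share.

30 minutes

Thandi free within 08:00–18:30: 11:15–12:15, 12:30–13:00, 14:30–15:00, 15:15–18:15.
Noor ∩ Thandi: 11:45–12:15, 12:30–13:00, 14:30–15:00, 17:00–18:15.
Noor ∩ Thandi ∩ Pablo: 11:45–12:15, 12:30–13:00, 17:15–18:15.
Restricted to 11:15–17:00: 11:45–12:15, 12:30–13:00.
Common window lengths: 30, 30 min; longest is 30.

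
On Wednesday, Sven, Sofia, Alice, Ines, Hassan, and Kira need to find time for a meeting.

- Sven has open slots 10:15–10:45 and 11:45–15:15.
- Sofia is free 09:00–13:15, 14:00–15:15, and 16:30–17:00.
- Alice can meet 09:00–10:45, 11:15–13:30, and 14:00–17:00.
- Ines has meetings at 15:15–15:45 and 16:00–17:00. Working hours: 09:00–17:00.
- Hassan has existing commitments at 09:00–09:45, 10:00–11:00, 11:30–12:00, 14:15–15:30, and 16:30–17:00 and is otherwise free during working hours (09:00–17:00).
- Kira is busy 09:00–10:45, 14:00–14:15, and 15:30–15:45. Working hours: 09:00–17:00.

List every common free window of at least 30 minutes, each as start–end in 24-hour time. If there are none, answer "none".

Ines free within 09:00–17:00: 09:00–15:15, 15:45–16:00.
Hassan free within 09:00–17:00: 09:45–10:00, 11:00–11:30, 12:00–14:15, 15:30–16:30.
Kira free within 09:00–17:00: 10:45–14:00, 14:15–15:30, 15:45–17:00.
Sven ∩ Sofia: 10:15–10:45, 11:45–13:15, 14:00–15:15.
Sven ∩ Sofia ∩ Alice: 10:15–10:45, 11:45–13:15, 14:00–15:15.
Sven ∩ Sofia ∩ Alice ∩ Ines: 10:15–10:45, 11:45–13:15, 14:00–15:15.
Sven ∩ Sofia ∩ Alice ∩ Ines ∩ Hassan: 12:00–13:15, 14:00–14:15.
Sven ∩ Sofia ∩ Alice ∩ Ines ∩ Hassan ∩ Kira: 12:00–13:15.
Windows ≥ 30 min: 12:00–13:15.

12:00–13:15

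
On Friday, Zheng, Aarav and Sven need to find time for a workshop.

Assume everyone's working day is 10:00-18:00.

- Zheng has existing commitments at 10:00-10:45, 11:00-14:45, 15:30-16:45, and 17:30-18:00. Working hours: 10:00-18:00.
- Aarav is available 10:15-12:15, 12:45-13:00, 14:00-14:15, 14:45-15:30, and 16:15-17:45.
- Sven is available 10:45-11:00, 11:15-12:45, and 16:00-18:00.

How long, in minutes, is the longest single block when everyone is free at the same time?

Zheng free within 10:00–18:00: 10:45–11:00, 14:45–15:30, 16:45–17:30.
Zheng ∩ Aarav: 10:45–11:00, 14:45–15:30, 16:45–17:30.
Zheng ∩ Aarav ∩ Sven: 10:45–11:00, 16:45–17:30.
Common window lengths: 15, 45 min; longest is 45.

45 minutes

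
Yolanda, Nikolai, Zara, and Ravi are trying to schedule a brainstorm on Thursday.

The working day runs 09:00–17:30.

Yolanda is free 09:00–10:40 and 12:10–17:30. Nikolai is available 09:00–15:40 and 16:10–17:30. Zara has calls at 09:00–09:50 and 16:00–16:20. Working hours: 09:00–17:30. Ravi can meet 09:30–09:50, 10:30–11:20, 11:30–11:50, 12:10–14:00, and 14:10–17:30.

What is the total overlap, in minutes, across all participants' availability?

Zara free within 09:00–17:30: 09:50–16:00, 16:20–17:30.
Yolanda ∩ Nikolai: 09:00–10:40, 12:10–15:40, 16:10–17:30.
Yolanda ∩ Nikolai ∩ Zara: 09:50–10:40, 12:10–15:40, 16:20–17:30.
Yolanda ∩ Nikolai ∩ Zara ∩ Ravi: 10:30–10:40, 12:10–14:00, 14:10–15:40, 16:20–17:30.
Total common minutes: 10 + 110 + 90 + 70 = 280.

280 minutes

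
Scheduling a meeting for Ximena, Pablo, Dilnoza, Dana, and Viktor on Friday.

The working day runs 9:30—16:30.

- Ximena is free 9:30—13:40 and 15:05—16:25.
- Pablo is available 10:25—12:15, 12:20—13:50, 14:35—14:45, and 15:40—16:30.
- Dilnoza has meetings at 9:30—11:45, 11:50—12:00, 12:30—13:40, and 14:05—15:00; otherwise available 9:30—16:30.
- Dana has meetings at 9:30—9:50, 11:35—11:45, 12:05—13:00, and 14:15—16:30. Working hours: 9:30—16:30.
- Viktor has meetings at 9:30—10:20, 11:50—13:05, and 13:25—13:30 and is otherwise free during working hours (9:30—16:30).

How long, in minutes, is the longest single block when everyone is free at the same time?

Dilnoza free within 09:30–16:30: 11:45–11:50, 12:00–12:30, 13:40–14:05, 15:00–16:30.
Dana free within 09:30–16:30: 09:50–11:35, 11:45–12:05, 13:00–14:15.
Viktor free within 09:30–16:30: 10:20–11:50, 13:05–13:25, 13:30–16:30.
Ximena ∩ Pablo: 10:25–12:15, 12:20–13:40, 15:40–16:25.
Ximena ∩ Pablo ∩ Dilnoza: 11:45–11:50, 12:00–12:15, 12:20–12:30, 15:40–16:25.
Ximena ∩ Pablo ∩ Dilnoza ∩ Dana: 11:45–11:50, 12:00–12:05.
Ximena ∩ Pablo ∩ Dilnoza ∩ Dana ∩ Viktor: 11:45–11:50.
Single common window of 5 minutes.

5 minutes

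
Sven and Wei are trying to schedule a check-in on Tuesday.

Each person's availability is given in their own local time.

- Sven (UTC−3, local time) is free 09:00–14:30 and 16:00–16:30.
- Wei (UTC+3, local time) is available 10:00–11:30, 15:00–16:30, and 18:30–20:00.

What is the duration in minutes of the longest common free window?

Sven → UTC: 12:00–17:30, 19:00–19:30.
Wei → UTC: 07:00–08:30, 12:00–13:30, 15:30–17:00.
Sven ∩ Wei: 12:00–13:30, 15:30–17:00.
Common window lengths: 90, 90 min; longest is 90.

90 minutes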